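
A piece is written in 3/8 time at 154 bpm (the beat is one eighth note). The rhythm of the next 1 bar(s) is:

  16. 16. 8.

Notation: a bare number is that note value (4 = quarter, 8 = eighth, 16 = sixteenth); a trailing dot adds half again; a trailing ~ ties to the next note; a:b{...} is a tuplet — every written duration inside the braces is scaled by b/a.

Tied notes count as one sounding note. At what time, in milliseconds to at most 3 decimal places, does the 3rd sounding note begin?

note 3 onset = 3/2b = 584.416ms

1. 0.0ms @ 0 + 292.208ms (3/4)
2. 292.208ms @ 3/4 + 292.208ms (3/4)
3. 584.416ms @ 3/2 + 584.416ms (3/2)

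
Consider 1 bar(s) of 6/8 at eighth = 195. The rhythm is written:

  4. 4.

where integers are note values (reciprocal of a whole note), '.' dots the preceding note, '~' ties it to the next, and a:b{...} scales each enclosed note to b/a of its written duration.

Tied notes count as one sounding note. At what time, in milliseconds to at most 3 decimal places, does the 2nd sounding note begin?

note 2 onset = 3b = 923.077ms

1. 0.0ms @ 0 + 923.077ms (3)
2. 923.077ms @ 3 + 923.077ms (3)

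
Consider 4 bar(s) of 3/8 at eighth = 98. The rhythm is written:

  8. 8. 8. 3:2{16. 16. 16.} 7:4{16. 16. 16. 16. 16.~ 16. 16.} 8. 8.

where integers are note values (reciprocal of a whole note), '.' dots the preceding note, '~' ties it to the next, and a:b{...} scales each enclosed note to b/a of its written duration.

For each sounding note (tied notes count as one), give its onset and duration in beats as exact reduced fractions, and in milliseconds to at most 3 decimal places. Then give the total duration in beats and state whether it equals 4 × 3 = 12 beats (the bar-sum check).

1) 0.0ms=0b +918.367ms=3/2b
2) 918.367ms=3/2b +918.367ms=3/2b
3) 1836.735ms=3b +918.367ms=3/2b
4) 2755.102ms=9/2b +306.122ms=1/2b
5) 3061.224ms=5b +306.122ms=1/2b
6) 3367.347ms=11/2b +306.122ms=1/2b
7) 3673.469ms=6b +262.391ms=3/7b
8) 3935.86ms=45/7b +262.391ms=3/7b
9) 4198.251ms=48/7b +262.391ms=3/7b
10) 4460.641ms=51/7b +262.391ms=3/7b
11) 4723.032ms=54/7b +524.781ms=6/7b
12) 5247.813ms=60/7b +262.391ms=3/7b
13) 5510.204ms=9b +918.367ms=3/2b
14) 6428.571ms=21/2b +918.367ms=3/2b
Σ=12b of 12 (98bpm 3/8) — PASS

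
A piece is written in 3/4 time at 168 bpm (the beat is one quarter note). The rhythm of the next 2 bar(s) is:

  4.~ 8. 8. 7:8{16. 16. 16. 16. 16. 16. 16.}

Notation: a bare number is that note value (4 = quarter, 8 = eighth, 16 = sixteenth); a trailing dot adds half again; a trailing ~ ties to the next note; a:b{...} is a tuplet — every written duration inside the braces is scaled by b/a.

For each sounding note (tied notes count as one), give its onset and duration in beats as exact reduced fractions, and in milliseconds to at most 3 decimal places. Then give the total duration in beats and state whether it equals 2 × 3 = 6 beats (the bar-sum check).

1) 0.0ms=0b +803.571ms=9/4b
2) 803.571ms=9/4b +267.857ms=3/4b
3) 1071.429ms=3b +153.061ms=3/7b
4) 1224.49ms=24/7b +153.061ms=3/7b
5) 1377.551ms=27/7b +153.061ms=3/7b
6) 1530.612ms=30/7b +153.061ms=3/7b
7) 1683.673ms=33/7b +153.061ms=3/7b
8) 1836.735ms=36/7b +153.061ms=3/7b
9) 1989.796ms=39/7b +153.061ms=3/7b
Σ=6b of 6 (168bpm 3/4) — PASS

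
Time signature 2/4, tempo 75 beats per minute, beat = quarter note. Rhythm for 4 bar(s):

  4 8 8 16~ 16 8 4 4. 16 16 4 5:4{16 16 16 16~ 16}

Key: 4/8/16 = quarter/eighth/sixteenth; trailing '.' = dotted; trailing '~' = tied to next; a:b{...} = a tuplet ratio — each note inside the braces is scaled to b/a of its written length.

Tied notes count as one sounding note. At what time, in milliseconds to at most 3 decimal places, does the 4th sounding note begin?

1. 0.0ms @ 0 + 800.0ms (1)
2. 800.0ms @ 1 + 400.0ms (1/2)
3. 1200.0ms @ 3/2 + 400.0ms (1/2)
4. 1600.0ms @ 2 + 400.0ms (1/2)
5. 2000.0ms @ 5/2 + 400.0ms (1/2)
6. 2400.0ms @ 3 + 800.0ms (1)
7. 3200.0ms @ 4 + 1200.0ms (3/2)
8. 4400.0ms @ 11/2 + 200.0ms (1/4)
9. 4600.0ms @ 23/4 + 200.0ms (1/4)
10. 4800.0ms @ 6 + 800.0ms (1)
11. 5600.0ms @ 7 + 160.0ms (1/5)
12. 5760.0ms @ 36/5 + 160.0ms (1/5)
13. 5920.0ms @ 37/5 + 160.0ms (1/5)
14. 6080.0ms @ 38/5 + 320.0ms (2/5)

note 4 onset = 2b = 1600.0ms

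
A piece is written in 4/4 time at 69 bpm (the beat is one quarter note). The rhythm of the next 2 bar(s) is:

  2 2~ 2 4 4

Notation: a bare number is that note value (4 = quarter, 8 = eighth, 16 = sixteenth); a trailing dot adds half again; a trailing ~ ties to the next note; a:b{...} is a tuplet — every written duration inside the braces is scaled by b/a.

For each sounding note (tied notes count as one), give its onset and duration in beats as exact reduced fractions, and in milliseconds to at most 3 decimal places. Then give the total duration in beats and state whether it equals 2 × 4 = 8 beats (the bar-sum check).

1) 0.0ms=0b +1739.13ms=2b
2) 1739.13ms=2b +3478.261ms=4b
3) 5217.391ms=6b +869.565ms=1b
4) 6086.957ms=7b +869.565ms=1b
Σ=8b of 8 (69bpm 4/4) — PASS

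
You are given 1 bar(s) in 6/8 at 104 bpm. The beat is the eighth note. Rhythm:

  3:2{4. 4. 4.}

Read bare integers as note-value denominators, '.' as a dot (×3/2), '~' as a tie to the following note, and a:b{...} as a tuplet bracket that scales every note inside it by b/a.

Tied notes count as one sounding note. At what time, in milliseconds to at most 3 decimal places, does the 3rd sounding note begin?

1. 0.0ms @ 0 + 1153.846ms (2)
2. 1153.846ms @ 2 + 1153.846ms (2)
3. 2307.692ms @ 4 + 1153.846ms (2)

note 3 onset = 4b = 2307.692ms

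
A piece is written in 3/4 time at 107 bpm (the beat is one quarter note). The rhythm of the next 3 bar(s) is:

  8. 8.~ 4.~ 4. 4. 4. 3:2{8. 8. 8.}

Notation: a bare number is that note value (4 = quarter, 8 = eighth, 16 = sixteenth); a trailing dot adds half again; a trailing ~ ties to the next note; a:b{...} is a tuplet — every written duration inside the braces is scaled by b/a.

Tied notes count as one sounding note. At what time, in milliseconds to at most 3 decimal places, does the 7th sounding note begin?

note 7 onset = 17/2b = 4766.355ms

1. 0.0ms @ 0 + 420.561ms (3/4)
2. 420.561ms @ 3/4 + 2102.804ms (15/4)
3. 2523.364ms @ 9/2 + 841.121ms (3/2)
4. 3364.486ms @ 6 + 841.121ms (3/2)
5. 4205.607ms @ 15/2 + 280.374ms (1/2)
6. 4485.981ms @ 8 + 280.374ms (1/2)
7. 4766.355ms @ 17/2 + 280.374ms (1/2)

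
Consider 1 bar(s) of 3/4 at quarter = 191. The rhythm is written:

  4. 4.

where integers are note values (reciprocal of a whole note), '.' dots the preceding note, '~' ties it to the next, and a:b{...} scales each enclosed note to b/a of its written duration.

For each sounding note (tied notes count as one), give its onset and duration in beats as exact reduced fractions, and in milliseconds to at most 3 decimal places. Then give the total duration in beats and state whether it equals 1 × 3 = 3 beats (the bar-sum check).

1) 0.0ms=0b +471.204ms=3/2b
2) 471.204ms=3/2b +471.204ms=3/2b
Σ=3b of 3 (191bpm 3/4) — PASS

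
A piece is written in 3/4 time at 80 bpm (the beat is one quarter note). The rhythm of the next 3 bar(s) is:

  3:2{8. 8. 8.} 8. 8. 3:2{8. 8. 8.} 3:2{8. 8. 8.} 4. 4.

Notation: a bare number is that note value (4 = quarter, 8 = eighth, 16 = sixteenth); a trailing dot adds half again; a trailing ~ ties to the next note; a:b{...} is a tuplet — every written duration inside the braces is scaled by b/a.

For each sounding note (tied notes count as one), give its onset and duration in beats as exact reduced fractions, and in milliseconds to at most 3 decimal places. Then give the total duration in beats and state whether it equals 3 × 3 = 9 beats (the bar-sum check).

1) 0.0ms=0b +375.0ms=1/2b
2) 375.0ms=1/2b +375.0ms=1/2b
3) 750.0ms=1b +375.0ms=1/2b
4) 1125.0ms=3/2b +562.5ms=3/4b
5) 1687.5ms=9/4b +562.5ms=3/4b
6) 2250.0ms=3b +375.0ms=1/2b
7) 2625.0ms=7/2b +375.0ms=1/2b
8) 3000.0ms=4b +375.0ms=1/2b
9) 3375.0ms=9/2b +375.0ms=1/2b
10) 3750.0ms=5b +375.0ms=1/2b
11) 4125.0ms=11/2b +375.0ms=1/2b
12) 4500.0ms=6b +1125.0ms=3/2b
13) 5625.0ms=15/2b +1125.0ms=3/2b
Σ=9b of 9 (80bpm 3/4) — PASS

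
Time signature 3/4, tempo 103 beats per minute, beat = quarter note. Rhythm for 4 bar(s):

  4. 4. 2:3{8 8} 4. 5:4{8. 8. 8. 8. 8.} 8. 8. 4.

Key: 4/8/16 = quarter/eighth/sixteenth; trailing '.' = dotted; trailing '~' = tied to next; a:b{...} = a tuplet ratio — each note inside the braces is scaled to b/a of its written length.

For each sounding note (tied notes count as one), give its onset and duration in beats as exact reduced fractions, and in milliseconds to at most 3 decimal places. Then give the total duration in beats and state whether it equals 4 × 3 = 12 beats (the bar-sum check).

1) 0.0ms=0b +873.786ms=3/2b
2) 873.786ms=3/2b +873.786ms=3/2b
3) 1747.573ms=3b +436.893ms=3/4b
4) 2184.466ms=15/4b +436.893ms=3/4b
5) 2621.359ms=9/2b +873.786ms=3/2b
6) 3495.146ms=6b +349.515ms=3/5b
7) 3844.66ms=33/5b +349.515ms=3/5b
8) 4194.175ms=36/5b +349.515ms=3/5b
9) 4543.689ms=39/5b +349.515ms=3/5b
10) 4893.204ms=42/5b +349.515ms=3/5b
11) 5242.718ms=9b +436.893ms=3/4b
12) 5679.612ms=39/4b +436.893ms=3/4b
13) 6116.505ms=21/2b +873.786ms=3/2b
Σ=12b of 12 (103bpm 3/4) — PASS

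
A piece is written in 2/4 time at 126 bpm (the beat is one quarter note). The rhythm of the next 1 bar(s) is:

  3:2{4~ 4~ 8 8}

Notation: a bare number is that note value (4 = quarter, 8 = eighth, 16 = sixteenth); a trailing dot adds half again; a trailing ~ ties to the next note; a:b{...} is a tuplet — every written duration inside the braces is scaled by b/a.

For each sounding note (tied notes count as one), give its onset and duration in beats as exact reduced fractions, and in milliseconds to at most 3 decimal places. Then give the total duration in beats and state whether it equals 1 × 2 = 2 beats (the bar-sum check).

1) 0.0ms=0b +793.651ms=5/3b
2) 793.651ms=5/3b +158.73ms=1/3b
Σ=2b of 2 (126bpm 2/4) — PASS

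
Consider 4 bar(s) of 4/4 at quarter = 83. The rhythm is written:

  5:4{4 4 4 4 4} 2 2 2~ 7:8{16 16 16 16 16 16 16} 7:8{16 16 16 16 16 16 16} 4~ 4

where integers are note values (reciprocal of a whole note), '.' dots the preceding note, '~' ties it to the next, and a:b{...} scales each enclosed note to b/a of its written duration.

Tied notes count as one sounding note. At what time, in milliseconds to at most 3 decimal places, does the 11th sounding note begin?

1. 0.0ms @ 0 + 578.313ms (4/5)
2. 578.313ms @ 4/5 + 578.313ms (4/5)
3. 1156.627ms @ 8/5 + 578.313ms (4/5)
4. 1734.94ms @ 12/5 + 578.313ms (4/5)
5. 2313.253ms @ 16/5 + 578.313ms (4/5)
6. 2891.566ms @ 4 + 1445.783ms (2)
7. 4337.349ms @ 6 + 1445.783ms (2)
8. 5783.133ms @ 8 + 1652.324ms (16/7)
9. 7435.456ms @ 72/7 + 206.54ms (2/7)
10. 7641.997ms @ 74/7 + 206.54ms (2/7)
11. 7848.537ms @ 76/7 + 206.54ms (2/7)
12. 8055.077ms @ 78/7 + 206.54ms (2/7)
13. 8261.618ms @ 80/7 + 206.54ms (2/7)
14. 8468.158ms @ 82/7 + 206.54ms (2/7)
15. 8674.699ms @ 12 + 206.54ms (2/7)
16. 8881.239ms @ 86/7 + 206.54ms (2/7)
17. 9087.78ms @ 88/7 + 206.54ms (2/7)
18. 9294.32ms @ 90/7 + 206.54ms (2/7)
19. 9500.861ms @ 92/7 + 206.54ms (2/7)
20. 9707.401ms @ 94/7 + 206.54ms (2/7)
21. 9913.941ms @ 96/7 + 206.54ms (2/7)
22. 10120.482ms @ 14 + 1445.783ms (2)

note 11 onset = 76/7b = 7848.537ms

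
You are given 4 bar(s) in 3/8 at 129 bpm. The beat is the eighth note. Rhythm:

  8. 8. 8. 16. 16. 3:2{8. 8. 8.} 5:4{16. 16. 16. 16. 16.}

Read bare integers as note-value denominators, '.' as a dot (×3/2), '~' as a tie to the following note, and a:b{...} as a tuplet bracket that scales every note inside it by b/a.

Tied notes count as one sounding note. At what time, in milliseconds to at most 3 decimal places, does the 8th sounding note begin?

1. 0.0ms @ 0 + 697.674ms (3/2)
2. 697.674ms @ 3/2 + 697.674ms (3/2)
3. 1395.349ms @ 3 + 697.674ms (3/2)
4. 2093.023ms @ 9/2 + 348.837ms (3/4)
5. 2441.86ms @ 21/4 + 348.837ms (3/4)
6. 2790.698ms @ 6 + 465.116ms (1)
7. 3255.814ms @ 7 + 465.116ms (1)
8. 3720.93ms @ 8 + 465.116ms (1)
9. 4186.047ms @ 9 + 279.07ms (3/5)
10. 4465.116ms @ 48/5 + 279.07ms (3/5)
11. 4744.186ms @ 51/5 + 279.07ms (3/5)
12. 5023.256ms @ 54/5 + 279.07ms (3/5)
13. 5302.326ms @ 57/5 + 279.07ms (3/5)

note 8 onset = 8b = 3720.93ms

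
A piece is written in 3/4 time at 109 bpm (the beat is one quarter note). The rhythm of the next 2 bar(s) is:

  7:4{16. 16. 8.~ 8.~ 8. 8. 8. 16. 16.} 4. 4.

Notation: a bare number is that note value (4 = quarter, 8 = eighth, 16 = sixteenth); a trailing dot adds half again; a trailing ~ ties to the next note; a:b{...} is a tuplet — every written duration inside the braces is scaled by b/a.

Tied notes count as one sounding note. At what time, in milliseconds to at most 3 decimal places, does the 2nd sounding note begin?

1. 0.0ms @ 0 + 117.955ms (3/14)
2. 117.955ms @ 3/14 + 117.955ms (3/14)
3. 235.911ms @ 3/7 + 707.733ms (9/7)
4. 943.644ms @ 12/7 + 235.911ms (3/7)
5. 1179.554ms @ 15/7 + 235.911ms (3/7)
6. 1415.465ms @ 18/7 + 117.955ms (3/14)
7. 1533.421ms @ 39/14 + 117.955ms (3/14)
8. 1651.376ms @ 3 + 825.688ms (3/2)
9. 2477.064ms @ 9/2 + 825.688ms (3/2)

note 2 onset = 3/14b = 117.955ms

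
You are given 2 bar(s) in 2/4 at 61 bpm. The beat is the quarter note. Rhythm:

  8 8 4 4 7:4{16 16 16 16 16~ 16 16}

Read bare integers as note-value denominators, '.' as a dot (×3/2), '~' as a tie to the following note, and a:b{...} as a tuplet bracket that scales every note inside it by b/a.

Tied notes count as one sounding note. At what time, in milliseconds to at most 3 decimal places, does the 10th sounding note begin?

1. 0.0ms @ 0 + 491.803ms (1/2)
2. 491.803ms @ 1/2 + 491.803ms (1/2)
3. 983.607ms @ 1 + 983.607ms (1)
4. 1967.213ms @ 2 + 983.607ms (1)
5. 2950.82ms @ 3 + 140.515ms (1/7)
6. 3091.335ms @ 22/7 + 140.515ms (1/7)
7. 3231.85ms @ 23/7 + 140.515ms (1/7)
8. 3372.365ms @ 24/7 + 140.515ms (1/7)
9. 3512.881ms @ 25/7 + 281.03ms (2/7)
10. 3793.911ms @ 27/7 + 140.515ms (1/7)

note 10 onset = 27/7b = 3793.911ms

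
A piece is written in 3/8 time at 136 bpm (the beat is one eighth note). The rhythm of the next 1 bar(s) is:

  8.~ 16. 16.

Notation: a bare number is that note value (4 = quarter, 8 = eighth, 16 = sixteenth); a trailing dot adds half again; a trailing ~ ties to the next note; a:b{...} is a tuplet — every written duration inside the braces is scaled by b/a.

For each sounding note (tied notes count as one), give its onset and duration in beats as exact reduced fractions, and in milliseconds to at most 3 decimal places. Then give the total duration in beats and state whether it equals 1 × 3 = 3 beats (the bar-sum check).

1) 0.0ms=0b +992.647ms=9/4b
2) 992.647ms=9/4b +330.882ms=3/4b
Σ=3b of 3 (136bpm 3/8) — PASS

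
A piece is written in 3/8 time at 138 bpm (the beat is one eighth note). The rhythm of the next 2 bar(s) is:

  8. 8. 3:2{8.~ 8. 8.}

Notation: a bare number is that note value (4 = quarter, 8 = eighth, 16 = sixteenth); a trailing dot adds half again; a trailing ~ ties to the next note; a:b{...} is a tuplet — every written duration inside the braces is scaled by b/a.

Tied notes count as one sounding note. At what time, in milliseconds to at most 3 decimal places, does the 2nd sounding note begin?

1. 0.0ms @ 0 + 652.174ms (3/2)
2. 652.174ms @ 3/2 + 652.174ms (3/2)
3. 1304.348ms @ 3 + 869.565ms (2)
4. 2173.913ms @ 5 + 434.783ms (1)

note 2 onset = 3/2b = 652.174ms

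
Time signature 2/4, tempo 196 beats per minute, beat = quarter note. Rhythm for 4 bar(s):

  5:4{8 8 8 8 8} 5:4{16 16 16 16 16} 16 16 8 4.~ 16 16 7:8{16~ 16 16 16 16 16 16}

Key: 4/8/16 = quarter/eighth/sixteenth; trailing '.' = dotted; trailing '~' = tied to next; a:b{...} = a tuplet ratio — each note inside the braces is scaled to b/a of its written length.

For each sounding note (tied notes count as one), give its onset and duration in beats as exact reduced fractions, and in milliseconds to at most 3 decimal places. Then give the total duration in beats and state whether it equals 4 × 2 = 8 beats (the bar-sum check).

1) 0.0ms=0b +122.449ms=2/5b
2) 122.449ms=2/5b +122.449ms=2/5b
3) 244.898ms=4/5b +122.449ms=2/5b
4) 367.347ms=6/5b +122.449ms=2/5b
5) 489.796ms=8/5b +122.449ms=2/5b
6) 612.245ms=2b +61.224ms=1/5b
7) 673.469ms=11/5b +61.224ms=1/5b
8) 734.694ms=12/5b +61.224ms=1/5b
9) 795.918ms=13/5b +61.224ms=1/5b
10) 857.143ms=14/5b +61.224ms=1/5b
11) 918.367ms=3b +76.531ms=1/4b
12) 994.898ms=13/4b +76.531ms=1/4b
13) 1071.429ms=7/2b +153.061ms=1/2b
14) 1224.49ms=4b +535.714ms=7/4b
15) 1760.204ms=23/4b +76.531ms=1/4b
16) 1836.735ms=6b +174.927ms=4/7b
17) 2011.662ms=46/7b +87.464ms=2/7b
18) 2099.125ms=48/7b +87.464ms=2/7b
19) 2186.589ms=50/7b +87.464ms=2/7b
20) 2274.052ms=52/7b +87.464ms=2/7b
21) 2361.516ms=54/7b +87.464ms=2/7b
Σ=8b of 8 (196bpm 2/4) — PASS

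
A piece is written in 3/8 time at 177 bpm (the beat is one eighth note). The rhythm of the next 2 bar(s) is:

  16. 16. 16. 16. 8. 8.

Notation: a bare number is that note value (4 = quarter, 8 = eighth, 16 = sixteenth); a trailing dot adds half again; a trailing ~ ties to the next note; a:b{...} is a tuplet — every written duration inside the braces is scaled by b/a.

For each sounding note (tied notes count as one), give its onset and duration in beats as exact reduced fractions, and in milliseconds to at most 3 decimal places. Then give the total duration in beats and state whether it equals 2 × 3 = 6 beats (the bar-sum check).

1) 0.0ms=0b +254.237ms=3/4b
2) 254.237ms=3/4b +254.237ms=3/4b
3) 508.475ms=3/2b +254.237ms=3/4b
4) 762.712ms=9/4b +254.237ms=3/4b
5) 1016.949ms=3b +508.475ms=3/2b
6) 1525.424ms=9/2b +508.475ms=3/2b
Σ=6b of 6 (177bpm 3/8) — PASS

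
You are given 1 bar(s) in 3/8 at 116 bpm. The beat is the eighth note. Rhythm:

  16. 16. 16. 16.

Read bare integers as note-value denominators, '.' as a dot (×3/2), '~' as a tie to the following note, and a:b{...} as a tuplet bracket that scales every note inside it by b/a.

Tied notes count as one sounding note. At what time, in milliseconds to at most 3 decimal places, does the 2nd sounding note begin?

1. 0.0ms @ 0 + 387.931ms (3/4)
2. 387.931ms @ 3/4 + 387.931ms (3/4)
3. 775.862ms @ 3/2 + 387.931ms (3/4)
4. 1163.793ms @ 9/4 + 387.931ms (3/4)

note 2 onset = 3/4b = 387.931ms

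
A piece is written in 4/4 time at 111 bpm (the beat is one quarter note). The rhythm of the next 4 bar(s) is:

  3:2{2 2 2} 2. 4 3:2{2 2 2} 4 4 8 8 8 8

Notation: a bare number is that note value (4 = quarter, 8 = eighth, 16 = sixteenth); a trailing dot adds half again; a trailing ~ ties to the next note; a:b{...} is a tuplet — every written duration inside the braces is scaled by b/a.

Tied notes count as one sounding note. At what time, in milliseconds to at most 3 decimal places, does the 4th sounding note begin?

1. 0.0ms @ 0 + 720.721ms (4/3)
2. 720.721ms @ 4/3 + 720.721ms (4/3)
3. 1441.441ms @ 8/3 + 720.721ms (4/3)
4. 2162.162ms @ 4 + 1621.622ms (3)
5. 3783.784ms @ 7 + 540.541ms (1)
6. 4324.324ms @ 8 + 720.721ms (4/3)
7. 5045.045ms @ 28/3 + 720.721ms (4/3)
8. 5765.766ms @ 32/3 + 720.721ms (4/3)
9. 6486.486ms @ 12 + 540.541ms (1)
10. 7027.027ms @ 13 + 540.541ms (1)
11. 7567.568ms @ 14 + 270.27ms (1/2)
12. 7837.838ms @ 29/2 + 270.27ms (1/2)
13. 8108.108ms @ 15 + 270.27ms (1/2)
14. 8378.378ms @ 31/2 + 270.27ms (1/2)

note 4 onset = 4b = 2162.162ms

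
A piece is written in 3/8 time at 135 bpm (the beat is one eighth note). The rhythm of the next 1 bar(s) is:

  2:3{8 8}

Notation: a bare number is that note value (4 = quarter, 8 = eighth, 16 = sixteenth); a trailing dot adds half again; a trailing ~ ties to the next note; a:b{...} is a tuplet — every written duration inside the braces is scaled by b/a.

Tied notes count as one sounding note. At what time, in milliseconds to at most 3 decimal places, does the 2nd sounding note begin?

1. 0.0ms @ 0 + 666.667ms (3/2)
2. 666.667ms @ 3/2 + 666.667ms (3/2)

note 2 onset = 3/2b = 666.667ms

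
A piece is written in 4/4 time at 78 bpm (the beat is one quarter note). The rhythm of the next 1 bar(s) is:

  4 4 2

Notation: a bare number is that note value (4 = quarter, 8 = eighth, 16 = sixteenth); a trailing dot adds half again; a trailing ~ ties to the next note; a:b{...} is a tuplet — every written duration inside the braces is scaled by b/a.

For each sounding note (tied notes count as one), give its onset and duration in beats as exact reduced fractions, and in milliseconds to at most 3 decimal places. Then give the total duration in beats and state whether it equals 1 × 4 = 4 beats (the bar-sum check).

1) 0.0ms=0b +769.231ms=1b
2) 769.231ms=1b +769.231ms=1b
3) 1538.462ms=2b +1538.462ms=2b
Σ=4b of 4 (78bpm 4/4) — PASS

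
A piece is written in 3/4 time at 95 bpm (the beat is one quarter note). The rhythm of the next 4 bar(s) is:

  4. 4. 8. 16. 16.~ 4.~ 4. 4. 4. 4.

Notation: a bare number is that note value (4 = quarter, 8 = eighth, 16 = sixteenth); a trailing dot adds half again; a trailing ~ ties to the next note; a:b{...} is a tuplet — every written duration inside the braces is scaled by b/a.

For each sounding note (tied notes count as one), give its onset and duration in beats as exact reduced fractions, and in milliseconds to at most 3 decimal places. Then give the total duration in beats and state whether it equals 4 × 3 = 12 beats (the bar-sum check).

1) 0.0ms=0b +947.368ms=3/2b
2) 947.368ms=3/2b +947.368ms=3/2b
3) 1894.737ms=3b +473.684ms=3/4b
4) 2368.421ms=15/4b +236.842ms=3/8b
5) 2605.263ms=33/8b +2131.579ms=27/8b
6) 4736.842ms=15/2b +947.368ms=3/2b
7) 5684.211ms=9b +947.368ms=3/2b
8) 6631.579ms=21/2b +947.368ms=3/2b
Σ=12b of 12 (95bpm 3/4) — PASS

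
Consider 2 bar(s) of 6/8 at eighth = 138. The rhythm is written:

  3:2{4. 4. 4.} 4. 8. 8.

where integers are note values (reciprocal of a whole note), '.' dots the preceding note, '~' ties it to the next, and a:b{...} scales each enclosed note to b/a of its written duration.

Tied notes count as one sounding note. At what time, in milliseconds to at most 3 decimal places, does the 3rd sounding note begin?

1. 0.0ms @ 0 + 869.565ms (2)
2. 869.565ms @ 2 + 869.565ms (2)
3. 1739.13ms @ 4 + 869.565ms (2)
4. 2608.696ms @ 6 + 1304.348ms (3)
5. 3913.043ms @ 9 + 652.174ms (3/2)
6. 4565.217ms @ 21/2 + 652.174ms (3/2)

note 3 onset = 4b = 1739.13ms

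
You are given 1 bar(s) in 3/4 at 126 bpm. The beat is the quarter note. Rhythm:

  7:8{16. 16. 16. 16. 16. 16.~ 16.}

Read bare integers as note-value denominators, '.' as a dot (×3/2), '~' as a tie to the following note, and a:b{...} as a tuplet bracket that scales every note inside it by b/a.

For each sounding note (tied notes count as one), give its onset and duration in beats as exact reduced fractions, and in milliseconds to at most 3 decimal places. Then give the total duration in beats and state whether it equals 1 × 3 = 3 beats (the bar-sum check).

1) 0.0ms=0b +204.082ms=3/7b
2) 204.082ms=3/7b +204.082ms=3/7b
3) 408.163ms=6/7b +204.082ms=3/7b
4) 612.245ms=9/7b +204.082ms=3/7b
5) 816.327ms=12/7b +204.082ms=3/7b
6) 1020.408ms=15/7b +408.163ms=6/7b
Σ=3b of 3 (126bpm 3/4) — PASS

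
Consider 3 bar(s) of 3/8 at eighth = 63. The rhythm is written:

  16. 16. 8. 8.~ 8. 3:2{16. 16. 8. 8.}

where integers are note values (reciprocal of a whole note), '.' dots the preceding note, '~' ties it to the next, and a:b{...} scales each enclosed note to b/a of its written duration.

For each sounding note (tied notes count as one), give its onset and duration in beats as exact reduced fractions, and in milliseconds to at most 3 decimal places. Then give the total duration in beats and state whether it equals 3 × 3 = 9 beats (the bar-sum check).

1) 0.0ms=0b +714.286ms=3/4b
2) 714.286ms=3/4b +714.286ms=3/4b
3) 1428.571ms=3/2b +1428.571ms=3/2b
4) 2857.143ms=3b +2857.143ms=3b
5) 5714.286ms=6b +476.19ms=1/2b
6) 6190.476ms=13/2b +476.19ms=1/2b
7) 6666.667ms=7b +952.381ms=1b
8) 7619.048ms=8b +952.381ms=1b
Σ=9b of 9 (63bpm 3/8) — PASS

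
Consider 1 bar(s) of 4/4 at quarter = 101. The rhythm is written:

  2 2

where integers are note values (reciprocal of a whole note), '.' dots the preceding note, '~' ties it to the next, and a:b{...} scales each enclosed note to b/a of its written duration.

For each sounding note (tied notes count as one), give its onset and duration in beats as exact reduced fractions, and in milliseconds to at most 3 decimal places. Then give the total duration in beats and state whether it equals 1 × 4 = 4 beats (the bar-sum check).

1) 0.0ms=0b +1188.119ms=2b
2) 1188.119ms=2b +1188.119ms=2b
Σ=4b of 4 (101bpm 4/4) — PASS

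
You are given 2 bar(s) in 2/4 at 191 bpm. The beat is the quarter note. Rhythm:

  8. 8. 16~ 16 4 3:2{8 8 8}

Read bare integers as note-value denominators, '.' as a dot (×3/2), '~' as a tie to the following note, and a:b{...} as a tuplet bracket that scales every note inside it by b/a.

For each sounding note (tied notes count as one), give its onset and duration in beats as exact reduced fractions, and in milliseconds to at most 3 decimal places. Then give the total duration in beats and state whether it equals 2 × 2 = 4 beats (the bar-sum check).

1) 0.0ms=0b +235.602ms=3/4b
2) 235.602ms=3/4b +235.602ms=3/4b
3) 471.204ms=3/2b +157.068ms=1/2b
4) 628.272ms=2b +314.136ms=1b
5) 942.408ms=3b +104.712ms=1/3b
6) 1047.12ms=10/3b +104.712ms=1/3b
7) 1151.832ms=11/3b +104.712ms=1/3b
Σ=4b of 4 (191bpm 2/4) — PASS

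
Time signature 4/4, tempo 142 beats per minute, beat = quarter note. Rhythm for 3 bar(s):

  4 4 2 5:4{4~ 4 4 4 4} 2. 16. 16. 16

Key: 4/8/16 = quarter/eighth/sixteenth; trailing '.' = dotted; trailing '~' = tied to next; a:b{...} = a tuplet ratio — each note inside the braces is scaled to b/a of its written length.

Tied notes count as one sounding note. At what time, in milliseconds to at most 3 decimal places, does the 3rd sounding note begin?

note 3 onset = 2b = 845.07ms

1. 0.0ms @ 0 + 422.535ms (1)
2. 422.535ms @ 1 + 422.535ms (1)
3. 845.07ms @ 2 + 845.07ms (2)
4. 1690.141ms @ 4 + 676.056ms (8/5)
5. 2366.197ms @ 28/5 + 338.028ms (4/5)
6. 2704.225ms @ 32/5 + 338.028ms (4/5)
7. 3042.254ms @ 36/5 + 338.028ms (4/5)
8. 3380.282ms @ 8 + 1267.606ms (3)
9. 4647.887ms @ 11 + 158.451ms (3/8)
10. 4806.338ms @ 91/8 + 158.451ms (3/8)
11. 4964.789ms @ 47/4 + 105.634ms (1/4)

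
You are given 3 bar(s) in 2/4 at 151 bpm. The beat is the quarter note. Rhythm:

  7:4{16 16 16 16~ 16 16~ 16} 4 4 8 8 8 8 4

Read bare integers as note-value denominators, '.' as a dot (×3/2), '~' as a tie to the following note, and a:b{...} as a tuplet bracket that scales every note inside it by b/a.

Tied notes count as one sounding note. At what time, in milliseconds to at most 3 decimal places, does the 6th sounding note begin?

1. 0.0ms @ 0 + 56.764ms (1/7)
2. 56.764ms @ 1/7 + 56.764ms (1/7)
3. 113.529ms @ 2/7 + 56.764ms (1/7)
4. 170.293ms @ 3/7 + 113.529ms (2/7)
5. 283.822ms @ 5/7 + 113.529ms (2/7)
6. 397.351ms @ 1 + 397.351ms (1)
7. 794.702ms @ 2 + 397.351ms (1)
8. 1192.053ms @ 3 + 198.675ms (1/2)
9. 1390.728ms @ 7/2 + 198.675ms (1/2)
10. 1589.404ms @ 4 + 198.675ms (1/2)
11. 1788.079ms @ 9/2 + 198.675ms (1/2)
12. 1986.755ms @ 5 + 397.351ms (1)

note 6 onset = 1b = 397.351ms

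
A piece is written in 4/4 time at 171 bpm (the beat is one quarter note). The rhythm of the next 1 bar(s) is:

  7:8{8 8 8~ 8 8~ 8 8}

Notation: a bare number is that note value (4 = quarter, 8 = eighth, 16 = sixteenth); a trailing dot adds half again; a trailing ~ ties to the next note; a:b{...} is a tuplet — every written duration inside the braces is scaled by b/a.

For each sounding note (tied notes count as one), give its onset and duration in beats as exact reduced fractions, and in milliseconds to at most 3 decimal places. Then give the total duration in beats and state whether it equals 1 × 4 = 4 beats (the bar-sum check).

1) 0.0ms=0b +200.501ms=4/7b
2) 200.501ms=4/7b +200.501ms=4/7b
3) 401.003ms=8/7b +401.003ms=8/7b
4) 802.005ms=16/7b +401.003ms=8/7b
5) 1203.008ms=24/7b +200.501ms=4/7b
Σ=4b of 4 (171bpm 4/4) — PASS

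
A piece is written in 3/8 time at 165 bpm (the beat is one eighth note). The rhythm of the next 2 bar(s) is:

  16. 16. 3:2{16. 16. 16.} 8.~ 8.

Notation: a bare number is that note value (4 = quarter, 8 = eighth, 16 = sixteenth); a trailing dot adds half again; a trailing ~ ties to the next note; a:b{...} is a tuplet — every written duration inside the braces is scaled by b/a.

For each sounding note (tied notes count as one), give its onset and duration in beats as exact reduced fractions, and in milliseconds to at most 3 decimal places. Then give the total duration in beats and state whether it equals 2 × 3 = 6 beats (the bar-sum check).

1) 0.0ms=0b +272.727ms=3/4b
2) 272.727ms=3/4b +272.727ms=3/4b
3) 545.455ms=3/2b +181.818ms=1/2b
4) 727.273ms=2b +181.818ms=1/2b
5) 909.091ms=5/2b +181.818ms=1/2b
6) 1090.909ms=3b +1090.909ms=3b
Σ=6b of 6 (165bpm 3/8) — PASS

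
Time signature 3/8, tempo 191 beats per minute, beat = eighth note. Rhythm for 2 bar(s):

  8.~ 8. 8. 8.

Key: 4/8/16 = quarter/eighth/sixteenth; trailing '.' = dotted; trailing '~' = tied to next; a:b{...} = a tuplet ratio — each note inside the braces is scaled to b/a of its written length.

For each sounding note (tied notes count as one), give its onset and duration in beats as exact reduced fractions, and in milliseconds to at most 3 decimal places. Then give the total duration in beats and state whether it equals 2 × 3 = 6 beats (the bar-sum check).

1) 0.0ms=0b +942.408ms=3b
2) 942.408ms=3b +471.204ms=3/2b
3) 1413.613ms=9/2b +471.204ms=3/2b
Σ=6b of 6 (191bpm 3/8) — PASS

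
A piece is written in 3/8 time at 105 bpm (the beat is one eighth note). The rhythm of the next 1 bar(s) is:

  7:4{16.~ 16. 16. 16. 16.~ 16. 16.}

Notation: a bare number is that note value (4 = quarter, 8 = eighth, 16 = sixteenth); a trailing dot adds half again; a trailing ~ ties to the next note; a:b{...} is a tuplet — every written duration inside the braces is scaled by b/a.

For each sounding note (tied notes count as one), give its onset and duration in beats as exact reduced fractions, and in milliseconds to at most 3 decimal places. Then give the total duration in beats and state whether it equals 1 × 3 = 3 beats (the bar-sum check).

1) 0.0ms=0b +489.796ms=6/7b
2) 489.796ms=6/7b +244.898ms=3/7b
3) 734.694ms=9/7b +244.898ms=3/7b
4) 979.592ms=12/7b +489.796ms=6/7b
5) 1469.388ms=18/7b +244.898ms=3/7b
Σ=3b of 3 (105bpm 3/8) — PASS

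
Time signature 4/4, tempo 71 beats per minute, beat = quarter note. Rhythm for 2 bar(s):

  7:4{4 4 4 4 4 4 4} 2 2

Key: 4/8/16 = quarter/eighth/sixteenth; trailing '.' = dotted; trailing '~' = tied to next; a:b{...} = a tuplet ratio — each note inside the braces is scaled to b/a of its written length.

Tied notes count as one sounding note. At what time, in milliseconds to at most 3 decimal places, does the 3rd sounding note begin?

1. 0.0ms @ 0 + 482.897ms (4/7)
2. 482.897ms @ 4/7 + 482.897ms (4/7)
3. 965.795ms @ 8/7 + 482.897ms (4/7)
4. 1448.692ms @ 12/7 + 482.897ms (4/7)
5. 1931.59ms @ 16/7 + 482.897ms (4/7)
6. 2414.487ms @ 20/7 + 482.897ms (4/7)
7. 2897.384ms @ 24/7 + 482.897ms (4/7)
8. 3380.282ms @ 4 + 1690.141ms (2)
9. 5070.423ms @ 6 + 1690.141ms (2)

note 3 onset = 8/7b = 965.795ms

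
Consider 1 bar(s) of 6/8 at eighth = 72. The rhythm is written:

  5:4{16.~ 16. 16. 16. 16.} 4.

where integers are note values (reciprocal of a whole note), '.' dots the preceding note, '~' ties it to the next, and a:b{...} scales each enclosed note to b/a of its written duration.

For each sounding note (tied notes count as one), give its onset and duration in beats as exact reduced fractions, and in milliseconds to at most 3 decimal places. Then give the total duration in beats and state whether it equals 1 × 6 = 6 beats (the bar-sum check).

1) 0.0ms=0b +1000.0ms=6/5b
2) 1000.0ms=6/5b +500.0ms=3/5b
3) 1500.0ms=9/5b +500.0ms=3/5b
4) 2000.0ms=12/5b +500.0ms=3/5b
5) 2500.0ms=3b +2500.0ms=3b
Σ=6b of 6 (72bpm 6/8) — PASS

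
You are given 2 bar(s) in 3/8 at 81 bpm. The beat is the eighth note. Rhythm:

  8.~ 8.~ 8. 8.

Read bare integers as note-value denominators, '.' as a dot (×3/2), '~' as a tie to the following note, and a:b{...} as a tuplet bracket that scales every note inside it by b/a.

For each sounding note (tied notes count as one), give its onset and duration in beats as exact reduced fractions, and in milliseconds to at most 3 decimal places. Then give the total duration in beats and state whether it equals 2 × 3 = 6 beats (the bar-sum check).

1) 0.0ms=0b +3333.333ms=9/2b
2) 3333.333ms=9/2b +1111.111ms=3/2b
Σ=6b of 6 (81bpm 3/8) — PASS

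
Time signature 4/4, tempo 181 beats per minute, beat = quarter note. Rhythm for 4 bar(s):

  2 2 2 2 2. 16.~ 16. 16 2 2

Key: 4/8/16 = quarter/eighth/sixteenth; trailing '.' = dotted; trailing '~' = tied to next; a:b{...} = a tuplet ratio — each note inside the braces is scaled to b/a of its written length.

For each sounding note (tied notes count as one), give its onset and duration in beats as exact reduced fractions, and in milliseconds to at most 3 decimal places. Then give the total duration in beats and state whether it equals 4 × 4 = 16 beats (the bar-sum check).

1) 0.0ms=0b +662.983ms=2b
2) 662.983ms=2b +662.983ms=2b
3) 1325.967ms=4b +662.983ms=2b
4) 1988.95ms=6b +662.983ms=2b
5) 2651.934ms=8b +994.475ms=3b
6) 3646.409ms=11b +248.619ms=3/4b
7) 3895.028ms=47/4b +82.873ms=1/4b
8) 3977.901ms=12b +662.983ms=2b
9) 4640.884ms=14b +662.983ms=2b
Σ=16b of 16 (181bpm 4/4) — PASS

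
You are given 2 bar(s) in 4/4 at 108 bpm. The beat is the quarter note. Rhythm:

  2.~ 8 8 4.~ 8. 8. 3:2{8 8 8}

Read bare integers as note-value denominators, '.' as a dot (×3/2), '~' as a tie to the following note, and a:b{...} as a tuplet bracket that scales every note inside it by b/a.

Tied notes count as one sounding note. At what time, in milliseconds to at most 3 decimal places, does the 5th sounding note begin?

1. 0.0ms @ 0 + 1944.444ms (7/2)
2. 1944.444ms @ 7/2 + 277.778ms (1/2)
3. 2222.222ms @ 4 + 1250.0ms (9/4)
4. 3472.222ms @ 25/4 + 416.667ms (3/4)
5. 3888.889ms @ 7 + 185.185ms (1/3)
6. 4074.074ms @ 22/3 + 185.185ms (1/3)
7. 4259.259ms @ 23/3 + 185.185ms (1/3)

note 5 onset = 7b = 3888.889ms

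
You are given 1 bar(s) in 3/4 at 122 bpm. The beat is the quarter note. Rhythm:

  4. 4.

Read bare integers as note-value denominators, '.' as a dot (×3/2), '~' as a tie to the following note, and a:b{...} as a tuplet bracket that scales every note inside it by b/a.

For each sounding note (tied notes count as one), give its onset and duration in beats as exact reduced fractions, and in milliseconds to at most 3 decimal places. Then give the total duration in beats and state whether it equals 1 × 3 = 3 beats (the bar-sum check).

1) 0.0ms=0b +737.705ms=3/2b
2) 737.705ms=3/2b +737.705ms=3/2b
Σ=3b of 3 (122bpm 3/4) — PASS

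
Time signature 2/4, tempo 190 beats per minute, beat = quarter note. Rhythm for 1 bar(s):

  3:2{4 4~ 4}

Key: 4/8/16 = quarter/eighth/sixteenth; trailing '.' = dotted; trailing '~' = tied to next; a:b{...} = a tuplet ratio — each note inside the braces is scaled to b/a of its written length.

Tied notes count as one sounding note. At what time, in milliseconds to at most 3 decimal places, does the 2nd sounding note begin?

1. 0.0ms @ 0 + 210.526ms (2/3)
2. 210.526ms @ 2/3 + 421.053ms (4/3)

note 2 onset = 2/3b = 210.526ms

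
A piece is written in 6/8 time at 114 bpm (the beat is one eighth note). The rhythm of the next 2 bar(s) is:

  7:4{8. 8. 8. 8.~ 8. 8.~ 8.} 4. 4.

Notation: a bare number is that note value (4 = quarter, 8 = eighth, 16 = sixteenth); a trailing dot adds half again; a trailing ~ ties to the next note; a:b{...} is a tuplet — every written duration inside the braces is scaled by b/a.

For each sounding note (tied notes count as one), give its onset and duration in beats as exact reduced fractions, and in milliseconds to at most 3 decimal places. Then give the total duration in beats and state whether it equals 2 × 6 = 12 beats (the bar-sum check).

1) 0.0ms=0b +451.128ms=6/7b
2) 451.128ms=6/7b +451.128ms=6/7b
3) 902.256ms=12/7b +451.128ms=6/7b
4) 1353.383ms=18/7b +902.256ms=12/7b
5) 2255.639ms=30/7b +902.256ms=12/7b
6) 3157.895ms=6b +1578.947ms=3b
7) 4736.842ms=9b +1578.947ms=3b
Σ=12b of 12 (114bpm 6/8) — PASS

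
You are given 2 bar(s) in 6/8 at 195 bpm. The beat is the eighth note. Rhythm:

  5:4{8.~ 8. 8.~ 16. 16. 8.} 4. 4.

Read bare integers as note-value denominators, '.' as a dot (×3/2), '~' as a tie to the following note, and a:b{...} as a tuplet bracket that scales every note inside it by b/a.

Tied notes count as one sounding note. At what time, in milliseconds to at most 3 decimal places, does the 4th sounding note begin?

1. 0.0ms @ 0 + 738.462ms (12/5)
2. 738.462ms @ 12/5 + 553.846ms (9/5)
3. 1292.308ms @ 21/5 + 184.615ms (3/5)
4. 1476.923ms @ 24/5 + 369.231ms (6/5)
5. 1846.154ms @ 6 + 923.077ms (3)
6. 2769.231ms @ 9 + 923.077ms (3)

note 4 onset = 24/5b = 1476.923ms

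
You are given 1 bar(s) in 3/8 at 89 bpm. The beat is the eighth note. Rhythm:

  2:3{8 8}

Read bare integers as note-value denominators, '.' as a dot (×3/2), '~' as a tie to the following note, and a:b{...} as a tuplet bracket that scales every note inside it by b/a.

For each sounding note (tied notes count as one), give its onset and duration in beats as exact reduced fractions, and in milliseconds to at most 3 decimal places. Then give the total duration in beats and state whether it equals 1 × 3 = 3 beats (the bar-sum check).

1) 0.0ms=0b +1011.236ms=3/2b
2) 1011.236ms=3/2b +1011.236ms=3/2b
Σ=3b of 3 (89bpm 3/8) — PASS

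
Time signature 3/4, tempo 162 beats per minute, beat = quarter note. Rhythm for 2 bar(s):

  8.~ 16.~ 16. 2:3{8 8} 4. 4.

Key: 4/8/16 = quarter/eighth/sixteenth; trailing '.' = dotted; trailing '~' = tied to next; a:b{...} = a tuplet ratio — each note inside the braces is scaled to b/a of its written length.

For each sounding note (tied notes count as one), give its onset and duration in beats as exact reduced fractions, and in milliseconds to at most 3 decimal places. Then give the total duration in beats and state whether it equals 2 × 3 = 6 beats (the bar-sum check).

1) 0.0ms=0b +555.556ms=3/2b
2) 555.556ms=3/2b +277.778ms=3/4b
3) 833.333ms=9/4b +277.778ms=3/4b
4) 1111.111ms=3b +555.556ms=3/2b
5) 1666.667ms=9/2b +555.556ms=3/2b
Σ=6b of 6 (162bpm 3/4) — PASS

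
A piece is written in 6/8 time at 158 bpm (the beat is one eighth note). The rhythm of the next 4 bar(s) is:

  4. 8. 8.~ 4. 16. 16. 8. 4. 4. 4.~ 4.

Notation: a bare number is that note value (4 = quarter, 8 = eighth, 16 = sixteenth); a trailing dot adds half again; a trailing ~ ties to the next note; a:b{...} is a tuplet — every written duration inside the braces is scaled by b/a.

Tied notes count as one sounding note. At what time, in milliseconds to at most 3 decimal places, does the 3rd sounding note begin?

note 3 onset = 9/2b = 1708.861ms

1. 0.0ms @ 0 + 1139.241ms (3)
2. 1139.241ms @ 3 + 569.62ms (3/2)
3. 1708.861ms @ 9/2 + 1708.861ms (9/2)
4. 3417.722ms @ 9 + 284.81ms (3/4)
5. 3702.532ms @ 39/4 + 284.81ms (3/4)
6. 3987.342ms @ 21/2 + 569.62ms (3/2)
7. 4556.962ms @ 12 + 1139.241ms (3)
8. 5696.203ms @ 15 + 1139.241ms (3)
9. 6835.443ms @ 18 + 2278.481ms (6)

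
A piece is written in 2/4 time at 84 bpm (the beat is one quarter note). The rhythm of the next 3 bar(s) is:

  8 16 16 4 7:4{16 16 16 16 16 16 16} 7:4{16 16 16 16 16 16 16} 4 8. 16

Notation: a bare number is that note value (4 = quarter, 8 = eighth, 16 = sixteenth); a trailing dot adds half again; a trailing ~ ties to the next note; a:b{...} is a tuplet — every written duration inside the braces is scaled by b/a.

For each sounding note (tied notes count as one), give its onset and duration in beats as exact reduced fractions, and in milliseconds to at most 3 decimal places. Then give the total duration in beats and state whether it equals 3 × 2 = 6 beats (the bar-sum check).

1) 0.0ms=0b +357.143ms=1/2b
2) 357.143ms=1/2b +178.571ms=1/4b
3) 535.714ms=3/4b +178.571ms=1/4b
4) 714.286ms=1b +714.286ms=1b
5) 1428.571ms=2b +102.041ms=1/7b
6) 1530.612ms=15/7b +102.041ms=1/7b
7) 1632.653ms=16/7b +102.041ms=1/7b
8) 1734.694ms=17/7b +102.041ms=1/7b
9) 1836.735ms=18/7b +102.041ms=1/7b
10) 1938.776ms=19/7b +102.041ms=1/7b
11) 2040.816ms=20/7b +102.041ms=1/7b
12) 2142.857ms=3b +102.041ms=1/7b
13) 2244.898ms=22/7b +102.041ms=1/7b
14) 2346.939ms=23/7b +102.041ms=1/7b
15) 2448.98ms=24/7b +102.041ms=1/7b
16) 2551.02ms=25/7b +102.041ms=1/7b
17) 2653.061ms=26/7b +102.041ms=1/7b
18) 2755.102ms=27/7b +102.041ms=1/7b
19) 2857.143ms=4b +714.286ms=1b
20) 3571.429ms=5b +535.714ms=3/4b
21) 4107.143ms=23/4b +178.571ms=1/4b
Σ=6b of 6 (84bpm 2/4) — PASS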